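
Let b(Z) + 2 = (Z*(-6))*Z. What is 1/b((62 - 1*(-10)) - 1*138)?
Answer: -1/26138 ≈ -3.8258e-5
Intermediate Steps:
b(Z) = -2 - 6*Z² (b(Z) = -2 + (Z*(-6))*Z = -2 + (-6*Z)*Z = -2 - 6*Z²)
1/b((62 - 1*(-10)) - 1*138) = 1/(-2 - 6*((62 - 1*(-10)) - 1*138)²) = 1/(-2 - 6*((62 + 10) - 138)²) = 1/(-2 - 6*(72 - 138)²) = 1/(-2 - 6*(-66)²) = 1/(-2 - 6*4356) = 1/(-2 - 26136) = 1/(-26138) = -1/26138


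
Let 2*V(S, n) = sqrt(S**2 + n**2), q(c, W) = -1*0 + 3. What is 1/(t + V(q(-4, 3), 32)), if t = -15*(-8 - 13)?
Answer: 1260/395867 - 2*sqrt(1033)/395867 ≈ 0.0030205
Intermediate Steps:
q(c, W) = 3 (q(c, W) = 0 + 3 = 3)
V(S, n) = sqrt(S**2 + n**2)/2
t = 315 (t = -15*(-21) = 315)
1/(t + V(q(-4, 3), 32)) = 1/(315 + sqrt(3**2 + 32**2)/2) = 1/(315 + sqrt(9 + 1024)/2) = 1/(315 + sqrt(1033)/2)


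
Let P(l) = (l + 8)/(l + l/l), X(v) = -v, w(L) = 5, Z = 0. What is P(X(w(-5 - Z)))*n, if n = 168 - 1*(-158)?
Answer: -489/2 ≈ -244.50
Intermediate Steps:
n = 326 (n = 168 + 158 = 326)
P(l) = (8 + l)/(1 + l) (P(l) = (8 + l)/(l + 1) = (8 + l)/(1 + l))
P(X(w(-5 - Z)))*n = ((8 - 1*5)/(1 - 1*5))*326 = ((8 - 5)/(1 - 5))*326 = (3/(-4))*326 = -¼*3*326 = -¾*326 = -489/2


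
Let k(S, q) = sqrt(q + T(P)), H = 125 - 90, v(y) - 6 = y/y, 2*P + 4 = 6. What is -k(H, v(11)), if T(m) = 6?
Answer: -sqrt(13) ≈ -3.6056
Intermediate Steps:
P = 1 (P = -2 + (1/2)*6 = -2 + 3 = 1)
v(y) = 7 (v(y) = 6 + y/y = 6 + 1 = 7)
H = 35
k(S, q) = sqrt(6 + q) (k(S, q) = sqrt(q + 6) = sqrt(6 + q))
-k(H, v(11)) = -sqrt(6 + 7) = -sqrt(13)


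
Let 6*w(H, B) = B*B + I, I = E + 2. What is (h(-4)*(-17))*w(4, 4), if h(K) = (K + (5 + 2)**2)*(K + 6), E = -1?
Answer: -4335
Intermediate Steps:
I = 1 (I = -1 + 2 = 1)
w(H, B) = 1/6 + B**2/6 (w(H, B) = (B*B + 1)/6 = (B**2 + 1)/6 = (1 + B**2)/6 = 1/6 + B**2/6)
h(K) = (6 + K)*(49 + K) (h(K) = (K + 7**2)*(6 + K) = (K + 49)*(6 + K) = (49 + K)*(6 + K) = (6 + K)*(49 + K))
(h(-4)*(-17))*w(4, 4) = ((294 + (-4)**2 + 55*(-4))*(-17))*(1/6 + (1/6)*4**2) = ((294 + 16 - 220)*(-17))*(1/6 + (1/6)*16) = (90*(-17))*(1/6 + 8/3) = -1530*17/6 = -4335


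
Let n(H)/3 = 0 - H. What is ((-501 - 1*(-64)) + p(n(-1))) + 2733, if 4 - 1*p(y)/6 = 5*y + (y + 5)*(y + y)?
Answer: 1942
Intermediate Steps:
n(H) = -3*H (n(H) = 3*(0 - H) = 3*(-H) = -3*H)
p(y) = 24 - 30*y - 12*y*(5 + y) (p(y) = 24 - 6*(5*y + (y + 5)*(y + y)) = 24 - 6*(5*y + (5 + y)*(2*y)) = 24 - 6*(5*y + 2*y*(5 + y)) = 24 + (-30*y - 12*y*(5 + y)) = 24 - 30*y - 12*y*(5 + y))
((-501 - 1*(-64)) + p(n(-1))) + 2733 = ((-501 - 1*(-64)) + (24 - (-270)*(-1) - 12*(-3*(-1))²)) + 2733 = ((-501 + 64) + (24 - 90*3 - 12*3²)) + 2733 = (-437 + (24 - 270 - 12*9)) + 2733 = (-437 + (24 - 270 - 108)) + 2733 = (-437 - 354) + 2733 = -791 + 2733 = 1942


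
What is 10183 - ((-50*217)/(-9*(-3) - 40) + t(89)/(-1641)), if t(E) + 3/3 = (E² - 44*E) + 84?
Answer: 199482233/21333 ≈ 9350.9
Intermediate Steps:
t(E) = 83 + E² - 44*E (t(E) = -1 + ((E² - 44*E) + 84) = -1 + (84 + E² - 44*E) = 83 + E² - 44*E)
10183 - ((-50*217)/(-9*(-3) - 40) + t(89)/(-1641)) = 10183 - ((-50*217)/(-9*(-3) - 40) + (83 + 89² - 44*89)/(-1641)) = 10183 - (-10850/(27 - 40) + (83 + 7921 - 3916)*(-1/1641)) = 10183 - (-10850/(-13) + 4088*(-1/1641)) = 10183 - (-10850*(-1/13) - 4088/1641) = 10183 - (10850/13 - 4088/1641) = 10183 - 1*17751706/21333 = 10183 - 17751706/21333 = 199482233/21333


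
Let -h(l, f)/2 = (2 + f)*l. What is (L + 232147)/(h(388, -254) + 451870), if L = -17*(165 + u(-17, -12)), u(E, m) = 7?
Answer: 229223/647422 ≈ 0.35405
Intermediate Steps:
h(l, f) = -2*l*(2 + f) (h(l, f) = -2*(2 + f)*l = -2*l*(2 + f))
L = -2924 (L = -17*(165 + 7) = -17*172 = -2924)
(L + 232147)/(h(388, -254) + 451870) = (-2924 + 232147)/(-2*388*(2 - 254) + 451870) = 229223/(-2*388*(-252) + 451870) = 229223/(195552 + 451870) = 229223/647422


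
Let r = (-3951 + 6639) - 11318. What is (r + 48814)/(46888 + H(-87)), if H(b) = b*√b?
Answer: 1884147392/2199143047 + 3496008*I*√87/2199143047 ≈ 0.85676 + 0.014828*I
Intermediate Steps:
H(b) = b^(3/2)
r = -8630 (r = 2688 - 11318 = -8630)
(r + 48814)/(46888 + H(-87)) = (-8630 + 48814)/(46888 + (-87)^(3/2)) = 40184/(46888 - 87*I*√87)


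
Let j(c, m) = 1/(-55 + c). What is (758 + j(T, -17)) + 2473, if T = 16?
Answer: 126008/39 ≈ 3231.0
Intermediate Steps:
(758 + j(T, -17)) + 2473 = (758 + 1/(-55 + 16)) + 2473 = (758 + 1/(-39)) + 2473 = (758 - 1/39) + 2473 = 29561/39 + 2473 = 126008/39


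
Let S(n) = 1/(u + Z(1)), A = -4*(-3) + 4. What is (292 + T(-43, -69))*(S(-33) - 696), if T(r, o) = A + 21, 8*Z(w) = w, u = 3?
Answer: -5721968/25 ≈ -2.2888e+5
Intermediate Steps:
A = 16 (A = 12 + 4 = 16)
Z(w) = w/8
T(r, o) = 37 (T(r, o) = 16 + 21 = 37)
S(n) = 8/25 (S(n) = 1/(3 + (1/8)*1) = 1/(3 + 1/8) = 1/(25/8) = 8/25)
(292 + T(-43, -69))*(S(-33) - 696) = (292 + 37)*(8/25 - 696) = 329*(-17392/25) = -5721968/25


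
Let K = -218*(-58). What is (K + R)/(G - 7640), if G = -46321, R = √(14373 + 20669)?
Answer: -12644/53961 - √35042/53961 ≈ -0.23779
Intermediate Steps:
R = √35042 ≈ 187.20
K = 12644
(K + R)/(G - 7640) = (12644 + √35042)/(-46321 - 7640) = (12644 + √35042)/(-53961) = (12644 + √35042)*(-1/53961) = -12644/53961 - √35042/53961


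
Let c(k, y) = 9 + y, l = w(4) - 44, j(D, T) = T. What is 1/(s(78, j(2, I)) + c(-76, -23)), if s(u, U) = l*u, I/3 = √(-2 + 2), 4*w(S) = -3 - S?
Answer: -2/7165 ≈ -0.00027913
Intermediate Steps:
w(S) = -¾ - S/4 (w(S) = (-3 - S)/4 = -¾ - S/4)
I = 0 (I = 3*√(-2 + 2) = 3*√0 = 3*0 = 0)
l = -183/4 (l = (-¾ - ¼*4) - 44 = (-¾ - 1) - 44 = -7/4 - 44 = -183/4 ≈ -45.750)
s(u, U) = -183*u/4
1/(s(78, j(2, I)) + c(-76, -23)) = 1/(-183/4*78 + (9 - 23)) = 1/(-7137/2 - 14) = 1/(-7165/2) = -2/7165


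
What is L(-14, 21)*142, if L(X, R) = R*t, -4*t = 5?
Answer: -7455/2 ≈ -3727.5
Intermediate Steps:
t = -5/4 (t = -¼*5 = -5/4 ≈ -1.2500)
L(X, R) = -5*R/4 (L(X, R) = R*(-5/4) = -5*R/4)
L(-14, 21)*142 = -5/4*21*142 = -105/4*142 = -7455/2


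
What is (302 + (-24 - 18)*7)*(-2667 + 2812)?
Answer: 1160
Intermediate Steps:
(302 + (-24 - 18)*7)*(-2667 + 2812) = (302 - 42*7)*145 = (302 - 294)*145 = 8*145 = 1160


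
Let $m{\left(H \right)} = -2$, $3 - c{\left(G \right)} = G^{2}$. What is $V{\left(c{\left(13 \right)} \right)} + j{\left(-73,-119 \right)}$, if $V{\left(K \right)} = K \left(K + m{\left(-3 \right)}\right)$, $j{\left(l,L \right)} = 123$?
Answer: $28011$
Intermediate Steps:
$c{\left(G \right)} = 3 - G^{2}$
$V{\left(K \right)} = K \left(-2 + K\right)$ ($V{\left(K \right)} = K \left(K - 2\right) = K \left(-2 + K\right)$)
$V{\left(c{\left(13 \right)} \right)} + j{\left(-73,-119 \right)} = \left(3 - 13^{2}\right) \left(-2 + \left(3 - 13^{2}\right)\right) + 123 = \left(3 - 169\right) \left(-2 + \left(3 - 169\right)\right) + 123 = - 166 \left(-2 - 166\right) + 123 = \left(-166\right) \left(-168\right) + 123 = 27888 + 123 = 28011$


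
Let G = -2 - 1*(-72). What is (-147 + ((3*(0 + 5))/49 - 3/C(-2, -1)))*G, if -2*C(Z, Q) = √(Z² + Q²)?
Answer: -71880/7 + 84*√5 ≈ -10081.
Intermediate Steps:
C(Z, Q) = -√(Q² + Z²)/2 (C(Z, Q) = -√(Z² + Q²)/2 = -√(Q² + Z²)/2)
G = 70 (G = -2 + 72 = 70)
(-147 + ((3*(0 + 5))/49 - 3/C(-2, -1)))*G = (-147 + ((3*(0 + 5))/49 - 3*(-2/√((-1)² + (-2)²))))*70 = (-147 + ((3*5)*(1/49) - 3*(-2/√(1 + 4))))*70 = (-147 + (15*(1/49) - 3*(-2*√5/5)))*70 = (-147 + (15/49 - (-6)*√5/5))*70 = (-147 + (15/49 + 6*√5/5))*70 = (-7188/49 + 6*√5/5)*70 = -71880/7 + 84*√5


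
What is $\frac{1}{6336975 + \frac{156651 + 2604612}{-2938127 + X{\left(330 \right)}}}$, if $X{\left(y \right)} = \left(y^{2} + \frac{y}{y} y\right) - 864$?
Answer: $\frac{2829761}{17932121951712} \approx 1.578 \cdot 10^{-7}$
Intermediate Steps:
$X{\left(y \right)} = -864 + y + y^{2}$ ($X{\left(y \right)} = \left(y^{2} + 1 y\right) - 864 = \left(y^{2} + y\right) - 864 = \left(y + y^{2}\right) - 864 = -864 + y + y^{2}$)
$\frac{1}{6336975 + \frac{156651 + 2604612}{-2938127 + X{\left(330 \right)}}} = \frac{1}{6336975 + \frac{156651 + 2604612}{-2938127 + \left(-864 + 330 + 330^{2}\right)}} = \frac{1}{6336975 + \frac{2761263}{-2938127 + \left(-864 + 330 + 108900\right)}} = \frac{1}{6336975 + \frac{2761263}{-2938127 + 108366}} = \frac{1}{6336975 + \frac{2761263}{-2829761}} = \frac{1}{6336975 + 2761263 \left(- \frac{1}{2829761}\right)} = \frac{1}{6336975 - \frac{2761263}{2829761}} = \frac{1}{\frac{17932121951712}{2829761}} = \frac{2829761}{17932121951712}$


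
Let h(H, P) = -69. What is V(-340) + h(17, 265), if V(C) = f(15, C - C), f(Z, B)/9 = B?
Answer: -69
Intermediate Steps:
f(Z, B) = 9*B
V(C) = 0 (V(C) = 9*(C - C) = 9*0 = 0)
V(-340) + h(17, 265) = 0 - 69 = -69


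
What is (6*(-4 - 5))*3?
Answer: -162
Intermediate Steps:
(6*(-4 - 5))*3 = (6*(-9))*3 = -54*3 = -162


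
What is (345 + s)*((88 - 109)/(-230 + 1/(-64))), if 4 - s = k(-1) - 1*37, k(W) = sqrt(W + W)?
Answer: 24704/701 - 64*I*sqrt(2)/701 ≈ 35.241 - 0.12912*I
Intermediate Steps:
k(W) = sqrt(2)*sqrt(W) (k(W) = sqrt(2*W) = sqrt(2)*sqrt(W))
s = 41 - I*sqrt(2) (s = 4 - (sqrt(2)*sqrt(-1) - 1*37) = 4 - (sqrt(2)*I - 37) = 4 - (I*sqrt(2) - 37) = 4 - (-37 + I*sqrt(2)) = 4 + (37 - I*sqrt(2)) = 41 - I*sqrt(2) ≈ 41.0 - 1.4142*I)
(345 + s)*((88 - 109)/(-230 + 1/(-64))) = (345 + (41 - I*sqrt(2)))*((88 - 109)/(-230 + 1/(-64))) = (386 - I*sqrt(2))*(-21/(-230 - 1/64)) = (386 - I*sqrt(2))*(-21/(-14721/64)) = (386 - I*sqrt(2))*(-21*(-64/14721)) = (386 - I*sqrt(2))*(64/701) = 24704/701 - 64*I*sqrt(2)/701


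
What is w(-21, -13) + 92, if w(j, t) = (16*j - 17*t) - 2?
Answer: -25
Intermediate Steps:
w(j, t) = -2 - 17*t + 16*j (w(j, t) = (-17*t + 16*j) - 2 = -2 - 17*t + 16*j)
w(-21, -13) + 92 = (-2 - 17*(-13) + 16*(-21)) + 92 = (-2 + 221 - 336) + 92 = -117 + 92 = -25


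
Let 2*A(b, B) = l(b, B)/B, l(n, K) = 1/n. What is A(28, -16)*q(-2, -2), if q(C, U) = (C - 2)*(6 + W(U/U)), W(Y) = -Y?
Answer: 5/224 ≈ 0.022321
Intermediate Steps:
A(b, B) = 1/(2*B*b) (A(b, B) = (1/(b*B))/2 = (1/(B*b))/2 = 1/(2*B*b))
q(C, U) = -10 + 5*C (q(C, U) = (C - 2)*(6 - U/U) = (-2 + C)*(6 - 1*1) = (-2 + C)*(6 - 1) = (-2 + C)*5 = -10 + 5*C)
A(28, -16)*q(-2, -2) = ((1/2)/(-16*28))*(-10 + 5*(-2)) = ((1/2)*(-1/16)*(1/28))*(-10 - 10) = -1/896*(-20) = 5/224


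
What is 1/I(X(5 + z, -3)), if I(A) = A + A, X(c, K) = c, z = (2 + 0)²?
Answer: 1/18 ≈ 0.055556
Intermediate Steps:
z = 4 (z = 2² = 4)
I(A) = 2*A
1/I(X(5 + z, -3)) = 1/(2*(5 + 4)) = 1/(2*9) = 1/18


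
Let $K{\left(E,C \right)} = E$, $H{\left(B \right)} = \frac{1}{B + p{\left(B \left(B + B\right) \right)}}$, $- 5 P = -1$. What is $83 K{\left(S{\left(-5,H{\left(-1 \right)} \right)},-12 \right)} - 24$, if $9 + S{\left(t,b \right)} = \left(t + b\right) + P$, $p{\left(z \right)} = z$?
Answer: $- \frac{5432}{5} \approx -1086.4$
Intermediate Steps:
$P = \frac{1}{5}$ ($P = \left(- \frac{1}{5}\right) \left(-1\right) = \frac{1}{5} \approx 0.2$)
$H{\left(B \right)} = \frac{1}{B + 2 B^{2}}$ ($H{\left(B \right)} = \frac{1}{B + B \left(B + B\right)} = \frac{1}{B + B 2 B} = \frac{1}{B + 2 B^{2}}$)
$S{\left(t,b \right)} = - \frac{44}{5} + b + t$ ($S{\left(t,b \right)} = -9 + \left(\left(t + b\right) + \frac{1}{5}\right) = -9 + \left(\left(b + t\right) + \frac{1}{5}\right) = -9 + \left(\frac{1}{5} + b + t\right) = - \frac{44}{5} + b + t$)
$83 K{\left(S{\left(-5,H{\left(-1 \right)} \right)},-12 \right)} - 24 = 83 \left(- \frac{44}{5} + \frac{1}{\left(-1\right) \left(1 + 2 \left(-1\right)\right)} - 5\right) - 24 = 83 \left(- \frac{44}{5} - \frac{1}{1 - 2} - 5\right) - 24 = 83 \left(- \frac{44}{5} - \frac{1}{-1} - 5\right) - 24 = 83 \left(- \frac{44}{5} - -1 - 5\right) - 24 = 83 \left(- \frac{44}{5} + 1 - 5\right) - 24 = 83 \left(- \frac{64}{5}\right) - 24 = - \frac{5312}{5} - 24 = - \frac{5432}{5}$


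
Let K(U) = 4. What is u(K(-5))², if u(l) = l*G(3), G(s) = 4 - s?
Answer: 16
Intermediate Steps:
u(l) = l (u(l) = l*(4 - 1*3) = l*(4 - 3) = l*1 = l)
u(K(-5))² = 4² = 16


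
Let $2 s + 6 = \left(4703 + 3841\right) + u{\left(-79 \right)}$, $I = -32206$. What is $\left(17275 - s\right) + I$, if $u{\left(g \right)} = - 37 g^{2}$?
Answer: $\frac{192517}{2} \approx 96259.0$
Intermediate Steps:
$s = - \frac{222379}{2}$ ($s = -3 + \frac{\left(4703 + 3841\right) - 37 \left(-79\right)^{2}}{2} = -3 + \frac{8544 - 230917}{2} = -3 + \frac{1}{2} \left(-222373\right) = -3 - \frac{222373}{2} = - \frac{222379}{2} \approx -1.1119 \cdot 10^{5}$)
$\left(17275 - s\right) + I = \left(17275 - - \frac{222379}{2}\right) - 32206 = \left(17275 + \frac{222379}{2}\right) - 32206 = \frac{256929}{2} - 32206 = \frac{192517}{2}$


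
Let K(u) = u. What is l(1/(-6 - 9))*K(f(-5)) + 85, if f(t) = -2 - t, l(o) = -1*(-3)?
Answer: 94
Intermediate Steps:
l(o) = 3
l(1/(-6 - 9))*K(f(-5)) + 85 = 3*(-2 - 1*(-5)) + 85 = 3*(-2 + 5) + 85 = 3*3 + 85 = 9 + 85 = 94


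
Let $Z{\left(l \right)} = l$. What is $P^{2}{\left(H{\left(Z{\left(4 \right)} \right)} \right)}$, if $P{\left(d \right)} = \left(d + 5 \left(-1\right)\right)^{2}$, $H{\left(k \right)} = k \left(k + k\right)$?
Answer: $531441$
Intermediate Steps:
$H{\left(k \right)} = 2 k^{2}$ ($H{\left(k \right)} = k 2 k = 2 k^{2}$)
$P{\left(d \right)} = \left(-5 + d\right)^{2}$ ($P{\left(d \right)} = \left(d - 5\right)^{2} = \left(-5 + d\right)^{2}$)
$P^{2}{\left(H{\left(Z{\left(4 \right)} \right)} \right)} = \left(\left(-5 + 2 \cdot 4^{2}\right)^{2}\right)^{2} = \left(\left(-5 + 2 \cdot 16\right)^{2}\right)^{2} = \left(\left(-5 + 32\right)^{2}\right)^{2} = \left(27^{2}\right)^{2} = 729^{2} = 531441$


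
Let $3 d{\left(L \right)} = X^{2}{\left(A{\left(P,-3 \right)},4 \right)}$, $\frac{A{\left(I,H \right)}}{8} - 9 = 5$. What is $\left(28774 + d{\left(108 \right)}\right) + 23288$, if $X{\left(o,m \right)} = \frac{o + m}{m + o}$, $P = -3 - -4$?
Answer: $\frac{156187}{3} \approx 52062.0$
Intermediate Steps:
$P = 1$ ($P = -3 + 4 = 1$)
$A{\left(I,H \right)} = 112$ ($A{\left(I,H \right)} = 72 + 8 \cdot 5 = 72 + 40 = 112$)
$X{\left(o,m \right)} = 1$ ($X{\left(o,m \right)} = \frac{m + o}{m + o} = 1$)
$d{\left(L \right)} = \frac{1}{3}$ ($d{\left(L \right)} = \frac{1^{2}}{3} = \frac{1}{3} \cdot 1 = \frac{1}{3}$)
$\left(28774 + d{\left(108 \right)}\right) + 23288 = \left(28774 + \frac{1}{3}\right) + 23288 = \frac{86323}{3} + 23288 = \frac{156187}{3}$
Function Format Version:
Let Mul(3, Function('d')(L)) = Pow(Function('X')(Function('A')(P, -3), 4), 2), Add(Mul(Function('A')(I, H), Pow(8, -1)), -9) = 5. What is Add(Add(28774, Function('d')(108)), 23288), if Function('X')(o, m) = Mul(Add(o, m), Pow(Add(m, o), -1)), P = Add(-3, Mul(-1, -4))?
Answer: Rational(156187, 3) ≈ 52062.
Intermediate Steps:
P = 1 (P = Add(-3, 4) = 1)
Function('A')(I, H) = 112 (Function('A')(I, H) = Add(72, Mul(8, 5)) = Add(72, 40) = 112)
Function('X')(o, m) = 1 (Function('X')(o, m) = Mul(Add(m, o), Pow(Add(m, o), -1)) = 1)
Function('d')(L) = Rational(1, 3) (Function('d')(L) = Mul(Rational(1, 3), Pow(1, 2)) = Mul(Rational(1, 3), 1) = Rational(1, 3))
Add(Add(28774, Function('d')(108)), 23288) = Add(Add(28774, Rational(1, 3)), 23288) = Add(Rational(86323, 3), 23288) = Rational(156187, 3)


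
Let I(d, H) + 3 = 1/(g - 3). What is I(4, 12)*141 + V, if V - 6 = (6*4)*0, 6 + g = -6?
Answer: -2132/5 ≈ -426.40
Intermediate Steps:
g = -12 (g = -6 - 6 = -12)
I(d, H) = -46/15 (I(d, H) = -3 + 1/(-12 - 3) = -3 + 1/(-15) = -3 - 1/15 = -46/15)
V = 6 (V = 6 + (6*4)*0 = 6 + 24*0 = 6 + 0 = 6)
I(4, 12)*141 + V = -46/15*141 + 6 = -2162/5 + 6 = -2132/5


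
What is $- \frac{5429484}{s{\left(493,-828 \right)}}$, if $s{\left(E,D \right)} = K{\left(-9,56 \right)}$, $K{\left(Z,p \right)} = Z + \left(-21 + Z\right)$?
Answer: $\frac{1809828}{13} \approx 1.3922 \cdot 10^{5}$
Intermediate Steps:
$K{\left(Z,p \right)} = -21 + 2 Z$
$s{\left(E,D \right)} = -39$ ($s{\left(E,D \right)} = -21 + 2 \left(-9\right) = -21 - 18 = -39$)
$- \frac{5429484}{s{\left(493,-828 \right)}} = - \frac{5429484}{-39} = \left(-5429484\right) \left(- \frac{1}{39}\right) = \frac{1809828}{13}$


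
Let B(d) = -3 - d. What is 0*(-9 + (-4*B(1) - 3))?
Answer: 0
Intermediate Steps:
0*(-9 + (-4*B(1) - 3)) = 0*(-9 + (-4*(-3 - 1*1) - 3)) = 0*(-9 + (-4*(-3 - 1) - 3)) = 0*(-9 + (-4*(-4) - 3)) = 0*(-9 + (16 - 3)) = 0*(-9 + 13) = 0*4 = 0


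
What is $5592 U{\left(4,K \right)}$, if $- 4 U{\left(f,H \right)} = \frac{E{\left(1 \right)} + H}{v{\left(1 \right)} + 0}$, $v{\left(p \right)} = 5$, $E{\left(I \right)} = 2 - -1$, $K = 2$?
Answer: $-1398$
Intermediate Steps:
$E{\left(I \right)} = 3$ ($E{\left(I \right)} = 2 + 1 = 3$)
$U{\left(f,H \right)} = - \frac{3}{20} - \frac{H}{20}$ ($U{\left(f,H \right)} = - \frac{\left(3 + H\right) \frac{1}{5 + 0}}{4} = - \frac{\left(3 + H\right) \frac{1}{5}}{4} = - \frac{\frac{3}{5} + \frac{H}{5}}{4} = - \frac{3}{20} - \frac{H}{20}$)
$5592 U{\left(4,K \right)} = 5592 \left(- \frac{3}{20} - \frac{1}{10}\right) = 5592 \left(- \frac{1}{4}\right) = -1398$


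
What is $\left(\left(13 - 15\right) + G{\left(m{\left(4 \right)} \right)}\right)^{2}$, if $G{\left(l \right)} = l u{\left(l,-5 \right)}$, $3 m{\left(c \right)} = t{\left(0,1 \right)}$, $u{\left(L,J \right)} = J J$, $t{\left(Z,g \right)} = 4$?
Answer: $\frac{8836}{9} \approx 981.78$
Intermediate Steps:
$u{\left(L,J \right)} = J^{2}$
$m{\left(c \right)} = \frac{4}{3}$ ($m{\left(c \right)} = \frac{1}{3} \cdot 4 = \frac{4}{3}$)
$G{\left(l \right)} = 25 l$ ($G{\left(l \right)} = l \left(-5\right)^{2} = l 25 = 25 l$)
$\left(\left(13 - 15\right) + G{\left(m{\left(4 \right)} \right)}\right)^{2} = \left(\left(13 - 15\right) + 25 \cdot \frac{4}{3}\right)^{2} = \left(\left(13 - 15\right) + \frac{100}{3}\right)^{2} = \left(-2 + \frac{100}{3}\right)^{2} = \left(\frac{94}{3}\right)^{2} = \frac{8836}{9}$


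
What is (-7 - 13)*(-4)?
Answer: 80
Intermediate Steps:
(-7 - 13)*(-4) = -20*(-4) = 80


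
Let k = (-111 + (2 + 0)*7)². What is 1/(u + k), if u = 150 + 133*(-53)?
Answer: 1/2510 ≈ 0.00039841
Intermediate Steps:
k = 9409 (k = (-111 + 2*7)² = (-111 + 14)² = (-97)² = 9409)
u = -6899 (u = 150 - 7049 = -6899)
1/(u + k) = 1/(-6899 + 9409) = 1/2510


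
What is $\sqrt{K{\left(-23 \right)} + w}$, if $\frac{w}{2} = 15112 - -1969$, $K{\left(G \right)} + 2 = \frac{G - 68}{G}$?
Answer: $\frac{\sqrt{18072733}}{23} \approx 184.83$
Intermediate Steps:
$K{\left(G \right)} = -2 + \frac{-68 + G}{G}$ ($K{\left(G \right)} = -2 + \frac{G - 68}{G} = -2 + \frac{-68 + G}{G}$)
$w = 34162$ ($w = 2 \left(15112 - -1969\right) = 2 \left(15112 + 1969\right) = 2 \cdot 17081 = 34162$)
$\sqrt{K{\left(-23 \right)} + w} = \sqrt{\frac{-68 - -23}{-23} + 34162} = \sqrt{- \frac{-68 + 23}{23} + 34162} = \sqrt{\left(- \frac{1}{23}\right) \left(-45\right) + 34162} = \sqrt{\frac{45}{23} + 34162} = \sqrt{\frac{785771}{23}} = \frac{\sqrt{18072733}}{23}$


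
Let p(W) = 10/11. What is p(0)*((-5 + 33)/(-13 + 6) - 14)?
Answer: -180/11 ≈ -16.364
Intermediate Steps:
p(W) = 10/11 (p(W) = 10*(1/11) = 10/11)
p(0)*((-5 + 33)/(-13 + 6) - 14) = 10*((-5 + 33)/(-13 + 6) - 14)/11 = 10*(28/(-7) - 14)/11 = 10*(28*(-⅐) - 14)/11 = 10*(-4 - 14)/11 = (10/11)*(-18) = -180/11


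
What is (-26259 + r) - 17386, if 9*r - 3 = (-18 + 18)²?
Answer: -130934/3 ≈ -43645.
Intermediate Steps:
r = ⅓ (r = ⅓ + (-18 + 18)²/9 = ⅓ + (⅑)*0² = ⅓ + (⅑)*0 = ⅓ + 0 = ⅓ ≈ 0.33333)
(-26259 + r) - 17386 = (-26259 + ⅓) - 17386 = -78776/3 - 17386 = -130934/3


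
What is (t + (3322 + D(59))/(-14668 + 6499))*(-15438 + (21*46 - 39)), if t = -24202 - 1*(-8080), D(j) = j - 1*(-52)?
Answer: 91007499241/389 ≈ 2.3395e+8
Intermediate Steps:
D(j) = 52 + j (D(j) = j + 52 = 52 + j)
t = -16122 (t = -24202 + 8080 = -16122)
(t + (3322 + D(59))/(-14668 + 6499))*(-15438 + (21*46 - 39)) = (-16122 + (3322 + (52 + 59))/(-14668 + 6499))*(-15438 + (21*46 - 39)) = (-16122 + (3322 + 111)/(-8169))*(-15438 + (966 - 39)) = (-16122 + 3433*(-1/8169))*(-15438 + 927) = (-16122 - 3433/8169)*(-14511) = -131704051/8169*(-14511) = 91007499241/389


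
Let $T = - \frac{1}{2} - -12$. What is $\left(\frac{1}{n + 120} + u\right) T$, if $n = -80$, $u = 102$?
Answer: $\frac{93863}{80} \approx 1173.3$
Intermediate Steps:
$T = \frac{23}{2}$ ($T = \left(-1\right) \frac{1}{2} + 12 = - \frac{1}{2} + 12 = \frac{23}{2} \approx 11.5$)
$\left(\frac{1}{n + 120} + u\right) T = \left(\frac{1}{-80 + 120} + 102\right) \frac{23}{2} = \left(\frac{1}{40} + 102\right) \frac{23}{2} = \frac{4081}{40} \cdot \frac{23}{2} = \frac{93863}{80}$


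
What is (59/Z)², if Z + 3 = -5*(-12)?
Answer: 3481/3249 ≈ 1.0714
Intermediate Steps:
Z = 57 (Z = -3 - 5*(-12) = -3 + 60 = 57)
(59/Z)² = (59/57)² = 3481/3249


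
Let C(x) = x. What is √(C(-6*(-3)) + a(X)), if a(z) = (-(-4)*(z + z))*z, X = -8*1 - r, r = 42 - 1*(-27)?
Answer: 5*√1898 ≈ 217.83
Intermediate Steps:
r = 69 (r = 42 + 27 = 69)
X = -77 (X = -8*1 - 1*69 = -8 - 69 = -77)
a(z) = 8*z² (a(z) = (-(-4)*2*z)*z = (-(-8)*z)*z = (8*z)*z = 8*z²)
√(C(-6*(-3)) + a(X)) = √(-6*(-3) + 8*(-77)²) = √(18 + 8*5929) = √(18 + 47432) = √47450 = 5*√1898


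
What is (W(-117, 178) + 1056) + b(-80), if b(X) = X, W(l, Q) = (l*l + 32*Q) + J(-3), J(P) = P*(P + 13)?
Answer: 20331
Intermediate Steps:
J(P) = P*(13 + P)
W(l, Q) = -30 + l² + 32*Q (W(l, Q) = (l*l + 32*Q) - 3*(13 - 3) = (l² + 32*Q) - 3*10 = (l² + 32*Q) - 30 = -30 + l² + 32*Q)
(W(-117, 178) + 1056) + b(-80) = ((-30 + (-117)² + 32*178) + 1056) - 80 = ((-30 + 13689 + 5696) + 1056) - 80 = (19355 + 1056) - 80 = 20411 - 80 = 20331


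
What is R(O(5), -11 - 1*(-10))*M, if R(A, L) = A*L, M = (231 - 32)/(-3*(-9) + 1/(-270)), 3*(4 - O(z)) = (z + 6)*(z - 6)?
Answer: -411930/7289 ≈ -56.514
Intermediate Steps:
O(z) = 4 - (-6 + z)*(6 + z)/3 (O(z) = 4 - (z + 6)*(z - 6)/3 = 4 - (6 + z)*(-6 + z)/3 = 4 - (-6 + z)*(6 + z)/3)
M = 53730/7289 (M = 199/(27 - 1/270) = 199/(7289/270) = 199*(270/7289) = 53730/7289 ≈ 7.3714)
R(O(5), -11 - 1*(-10))*M = ((16 - ⅓*5²)*(-11 - 1*(-10)))*(53730/7289) = ((16 - ⅓*25)*(-11 + 10))*(53730/7289) = ((16 - 25/3)*(-1))*(53730/7289) = ((23/3)*(-1))*(53730/7289) = -23/3*53730/7289 = -411930/7289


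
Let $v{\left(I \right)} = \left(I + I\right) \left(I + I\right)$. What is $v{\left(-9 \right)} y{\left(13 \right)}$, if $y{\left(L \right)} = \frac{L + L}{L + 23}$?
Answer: $234$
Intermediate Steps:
$v{\left(I \right)} = 4 I^{2}$ ($v{\left(I \right)} = 2 I 2 I = 4 I^{2}$)
$y{\left(L \right)} = \frac{2 L}{23 + L}$
$v{\left(-9 \right)} y{\left(13 \right)} = 4 \left(-9\right)^{2} \cdot 2 \cdot 13 \frac{1}{23 + 13} = 4 \cdot 81 \cdot 2 \cdot 13 \cdot \frac{1}{36} = 324 \cdot 2 \cdot 13 \cdot \frac{1}{36} = 324 \cdot \frac{13}{18} = 234$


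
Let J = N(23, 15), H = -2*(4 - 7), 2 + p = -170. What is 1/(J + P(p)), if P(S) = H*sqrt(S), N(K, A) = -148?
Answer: -37/7024 - 3*I*sqrt(43)/7024 ≈ -0.0052677 - 0.0028007*I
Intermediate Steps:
p = -172 (p = -2 - 170 = -172)
H = 6 (H = -2*(-3) = 6)
J = -148
P(S) = 6*sqrt(S)
1/(J + P(p)) = 1/(-148 + 6*sqrt(-172)) = 1/(-148 + 6*(2*I*sqrt(43))) = 1/(-148 + 12*I*sqrt(43))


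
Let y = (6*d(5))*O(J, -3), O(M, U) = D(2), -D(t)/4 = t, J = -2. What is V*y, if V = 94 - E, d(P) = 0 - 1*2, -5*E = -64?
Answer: 38976/5 ≈ 7795.2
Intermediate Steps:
E = 64/5 (E = -⅕*(-64) = 64/5 ≈ 12.800)
D(t) = -4*t
d(P) = -2 (d(P) = 0 - 2 = -2)
V = 406/5 (V = 94 - 1*64/5 = 94 - 64/5 = 406/5 ≈ 81.200)
O(M, U) = -8 (O(M, U) = -4*2 = -8)
y = 96 (y = (6*(-2))*(-8) = -12*(-8) = 96)
V*y = (406/5)*96 = 38976/5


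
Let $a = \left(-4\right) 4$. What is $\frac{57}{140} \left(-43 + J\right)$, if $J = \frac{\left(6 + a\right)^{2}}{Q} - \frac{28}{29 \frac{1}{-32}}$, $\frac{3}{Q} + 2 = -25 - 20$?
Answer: $- \frac{2609707}{4060} \approx -642.79$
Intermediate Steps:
$a = -16$
$Q = - \frac{3}{47}$ ($Q = \frac{3}{-2 - 45} = \frac{3}{-47} = 3 \left(- \frac{1}{47}\right) = - \frac{3}{47} \approx -0.06383$)
$J = - \frac{133612}{87}$ ($J = \frac{\left(6 - 16\right)^{2}}{- \frac{3}{47}} - \frac{28}{29 \frac{1}{-32}} = \left(-10\right)^{2} \left(- \frac{47}{3}\right) - \frac{28}{29 \left(- \frac{1}{32}\right)} = 100 \left(- \frac{47}{3}\right) - \frac{28}{- \frac{29}{32}} = - \frac{4700}{3} - - \frac{896}{29} = - \frac{4700}{3} + \frac{896}{29} = - \frac{133612}{87} \approx -1535.8$)
$\frac{57}{140} \left(-43 + J\right) = \frac{57}{140} \left(-43 - \frac{133612}{87}\right) = 57 \cdot \frac{1}{140} \left(- \frac{137353}{87}\right) = \frac{57}{140} \left(- \frac{137353}{87}\right) = - \frac{2609707}{4060}$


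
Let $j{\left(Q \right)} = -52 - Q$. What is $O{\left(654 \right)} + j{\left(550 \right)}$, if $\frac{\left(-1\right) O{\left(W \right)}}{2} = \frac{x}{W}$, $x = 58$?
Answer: $- \frac{196912}{327} \approx -602.18$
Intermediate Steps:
$O{\left(W \right)} = - \frac{116}{W}$ ($O{\left(W \right)} = - 2 \frac{58}{W} = - \frac{116}{W}$)
$O{\left(654 \right)} + j{\left(550 \right)} = - \frac{116}{654} - 602 = \left(-116\right) \frac{1}{654} - 602 = - \frac{58}{327} - 602 = - \frac{196912}{327}$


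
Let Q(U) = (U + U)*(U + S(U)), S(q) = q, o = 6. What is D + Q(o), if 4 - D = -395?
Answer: 543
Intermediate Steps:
D = 399 (D = 4 - 1*(-395) = 4 + 395 = 399)
Q(U) = 4*U² (Q(U) = (U + U)*(U + U) = (2*U)*(2*U) = 4*U²)
D + Q(o) = 399 + 4*6² = 399 + 4*36 = 399 + 144 = 543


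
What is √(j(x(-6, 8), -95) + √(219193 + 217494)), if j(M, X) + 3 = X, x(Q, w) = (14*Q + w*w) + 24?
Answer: √(-98 + √436687) ≈ 23.724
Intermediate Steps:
x(Q, w) = 24 + w² + 14*Q (x(Q, w) = (14*Q + w²) + 24 = (w² + 14*Q) + 24 = 24 + w² + 14*Q)
j(M, X) = -3 + X
√(j(x(-6, 8), -95) + √(219193 + 217494)) = √((-3 - 95) + √(219193 + 217494)) = √(-98 + √436687)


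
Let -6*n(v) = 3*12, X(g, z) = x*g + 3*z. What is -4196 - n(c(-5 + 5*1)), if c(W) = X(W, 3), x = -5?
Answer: -4190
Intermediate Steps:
X(g, z) = -5*g + 3*z
c(W) = 9 - 5*W (c(W) = -5*W + 3*3 = -5*W + 9 = 9 - 5*W)
n(v) = -6 (n(v) = -12/2 = -⅙*36 = -6)
-4196 - n(c(-5 + 5*1)) = -4196 - 1*(-6) = -4196 + 6 = -4190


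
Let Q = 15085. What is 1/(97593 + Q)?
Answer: 1/112678 ≈ 8.8748e-6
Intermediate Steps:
1/(97593 + Q) = 1/(97593 + 15085) = 1/112678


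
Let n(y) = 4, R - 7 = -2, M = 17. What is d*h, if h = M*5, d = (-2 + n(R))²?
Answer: 340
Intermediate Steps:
R = 5 (R = 7 - 2 = 5)
d = 4 (d = (-2 + 4)² = 2² = 4)
h = 85 (h = 17*5 = 85)
d*h = 4*85 = 340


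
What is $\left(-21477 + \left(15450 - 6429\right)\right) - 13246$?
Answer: $-25702$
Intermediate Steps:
$\left(-21477 + \left(15450 - 6429\right)\right) - 13246 = \left(-21477 + 9021\right) - 13246 = -12456 - 13246 = -25702$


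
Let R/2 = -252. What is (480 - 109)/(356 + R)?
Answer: -371/148 ≈ -2.5068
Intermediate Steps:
R = -504 (R = 2*(-252) = -504)
(480 - 109)/(356 + R) = (480 - 109)/(356 - 504) = 371/(-148) = 371*(-1/148) = -371/148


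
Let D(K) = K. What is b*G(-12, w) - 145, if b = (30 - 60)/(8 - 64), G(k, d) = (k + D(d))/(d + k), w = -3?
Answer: -4045/28 ≈ -144.46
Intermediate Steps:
G(k, d) = 1 (G(k, d) = (k + d)/(d + k) = (d + k)/(d + k) = 1)
b = 15/28 (b = -30/(-56) = -30*(-1/56) = 15/28 ≈ 0.53571)
b*G(-12, w) - 145 = (15/28)*1 - 145 = 15/28 - 145 = -4045/28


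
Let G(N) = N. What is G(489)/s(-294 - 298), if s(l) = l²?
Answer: 489/350464 ≈ 0.0013953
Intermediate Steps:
G(489)/s(-294 - 298) = 489/((-294 - 298)²) = 489/((-592)²) = 489/350464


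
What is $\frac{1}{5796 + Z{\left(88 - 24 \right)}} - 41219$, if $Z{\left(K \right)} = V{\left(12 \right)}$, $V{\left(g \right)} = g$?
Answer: $- \frac{239399951}{5808} \approx -41219.0$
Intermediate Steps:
$Z{\left(K \right)} = 12$
$\frac{1}{5796 + Z{\left(88 - 24 \right)}} - 41219 = \frac{1}{5796 + 12} - 41219 = \frac{1}{5808} - 41219 = - \frac{239399951}{5808}$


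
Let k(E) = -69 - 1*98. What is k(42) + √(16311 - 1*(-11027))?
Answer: -167 + √27338 ≈ -1.6579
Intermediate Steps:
k(E) = -167 (k(E) = -69 - 98 = -167)
k(42) + √(16311 - 1*(-11027)) = -167 + √(16311 - 1*(-11027)) = -167 + √(16311 + 11027) = -167 + √27338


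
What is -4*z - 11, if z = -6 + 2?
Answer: 5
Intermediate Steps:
z = -4
-4*z - 11 = -4*(-4) - 11 = 16 - 11 = 5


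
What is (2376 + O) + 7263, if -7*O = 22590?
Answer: 44883/7 ≈ 6411.9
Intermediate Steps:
O = -22590/7 (O = -⅐*22590 = -22590/7 ≈ -3227.1)
(2376 + O) + 7263 = (2376 - 22590/7) + 7263 = -5958/7 + 7263 = 44883/7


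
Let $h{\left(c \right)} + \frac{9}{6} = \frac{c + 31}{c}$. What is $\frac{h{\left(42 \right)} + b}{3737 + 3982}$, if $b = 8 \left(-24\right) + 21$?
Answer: $- \frac{3586}{162099} \approx -0.022122$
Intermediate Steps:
$h{\left(c \right)} = - \frac{3}{2} + \frac{31 + c}{c}$ ($h{\left(c \right)} = - \frac{3}{2} + \frac{c + 31}{c} = - \frac{3}{2} + \frac{31 + c}{c}$)
$b = -171$ ($b = -192 + 21 = -171$)
$\frac{h{\left(42 \right)} + b}{3737 + 3982} = \frac{\frac{62 - 42}{2 \cdot 42} - 171}{3737 + 3982} = \frac{\frac{1}{2} \cdot \frac{1}{42} \left(62 - 42\right) - 171}{7719} = \left(\frac{1}{2} \cdot \frac{1}{42} \cdot 20 - 171\right) \frac{1}{7719} = \left(\frac{5}{21} - 171\right) \frac{1}{7719} = \left(- \frac{3586}{21}\right) \frac{1}{7719} = - \frac{3586}{162099}$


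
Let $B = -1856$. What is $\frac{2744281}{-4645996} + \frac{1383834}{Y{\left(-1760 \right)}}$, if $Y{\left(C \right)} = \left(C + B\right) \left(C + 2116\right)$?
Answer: $- \frac{1245248647855}{747596508352} \approx -1.6657$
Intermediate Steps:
$Y{\left(C \right)} = \left(-1856 + C\right) \left(2116 + C\right)$ ($Y{\left(C \right)} = \left(C - 1856\right) \left(C + 2116\right) = \left(-1856 + C\right) \left(2116 + C\right)$)
$\frac{2744281}{-4645996} + \frac{1383834}{Y{\left(-1760 \right)}} = \frac{2744281}{-4645996} + \frac{1383834}{-3927296 + \left(-1760\right)^{2} + 260 \left(-1760\right)} = 2744281 \left(- \frac{1}{4645996}\right) + \frac{1383834}{-3927296 + 3097600 - 457600} = - \frac{2744281}{4645996} + \frac{1383834}{-1287296} = - \frac{2744281}{4645996} + 1383834 \left(- \frac{1}{1287296}\right) = - \frac{2744281}{4645996} - \frac{691917}{643648} = - \frac{1245248647855}{747596508352}$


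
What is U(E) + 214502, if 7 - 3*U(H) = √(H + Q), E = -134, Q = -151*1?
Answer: 643513/3 - I*√285/3 ≈ 2.145e+5 - 5.6273*I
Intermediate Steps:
Q = -151
U(H) = 7/3 - √(-151 + H)/3 (U(H) = 7/3 - √(H - 151)/3 = 7/3 - √(-151 + H)/3)
U(E) + 214502 = (7/3 - √(-151 - 134)/3) + 214502 = (7/3 - I*√285/3) + 214502 = 643513/3 - I*√285/3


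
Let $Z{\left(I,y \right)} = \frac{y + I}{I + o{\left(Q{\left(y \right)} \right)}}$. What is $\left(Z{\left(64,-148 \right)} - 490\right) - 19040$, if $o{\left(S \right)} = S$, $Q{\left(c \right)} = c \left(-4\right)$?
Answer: $- \frac{3202941}{164} \approx -19530.0$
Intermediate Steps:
$Q{\left(c \right)} = - 4 c$
$Z{\left(I,y \right)} = \frac{I + y}{I - 4 y}$ ($Z{\left(I,y \right)} = \frac{y + I}{I - 4 y} = \frac{I + y}{I - 4 y}$)
$\left(Z{\left(64,-148 \right)} - 490\right) - 19040 = \left(\frac{64 - 148}{64 - -592} - 490\right) - 19040 = \left(\frac{1}{64 + 592} \left(-84\right) - 490\right) - 19040 = \left(\frac{1}{656} \left(-84\right) - 490\right) - 19040 = \left(- \frac{21}{164} - 490\right) - 19040 = - \frac{80381}{164} - 19040 = - \frac{3202941}{164}$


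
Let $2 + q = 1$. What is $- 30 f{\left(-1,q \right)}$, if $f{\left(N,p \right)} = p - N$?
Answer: $0$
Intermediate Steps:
$q = -1$ ($q = -2 + 1 = -1$)
$- 30 f{\left(-1,q \right)} = - 30 \left(-1 - -1\right) = - 30 \left(-1 + 1\right) = \left(-30\right) 0 = 0$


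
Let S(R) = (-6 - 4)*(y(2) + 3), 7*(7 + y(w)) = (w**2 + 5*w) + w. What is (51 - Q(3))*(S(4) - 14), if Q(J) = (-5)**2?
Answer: 572/7 ≈ 81.714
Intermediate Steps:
y(w) = -7 + w**2/7 + 6*w/7 (y(w) = -7 + ((w**2 + 5*w) + w)/7 = -7 + (w**2 + 6*w)/7 = -7 + (w**2/7 + 6*w/7) = -7 + w**2/7 + 6*w/7)
Q(J) = 25
S(R) = 120/7 (S(R) = (-6 - 4)*((-7 + (1/7)*2**2 + (6/7)*2) + 3) = -10*((-7 + (1/7)*4 + 12/7) + 3) = -10*((-7 + 4/7 + 12/7) + 3) = -10*(-33/7 + 3) = -10*(-12/7) = 120/7)
(51 - Q(3))*(S(4) - 14) = (51 - 1*25)*(120/7 - 14) = (51 - 25)*(22/7) = 26*(22/7) = 572/7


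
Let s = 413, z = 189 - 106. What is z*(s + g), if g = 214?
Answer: 52041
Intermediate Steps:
z = 83
z*(s + g) = 83*(413 + 214) = 83*627 = 52041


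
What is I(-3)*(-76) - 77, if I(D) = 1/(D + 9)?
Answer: -269/3 ≈ -89.667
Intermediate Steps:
I(D) = 1/(9 + D)
I(-3)*(-76) - 77 = -76/(9 - 3) - 77 = -76/6 - 77 = (1/6)*(-76) - 77 = -38/3 - 77 = -269/3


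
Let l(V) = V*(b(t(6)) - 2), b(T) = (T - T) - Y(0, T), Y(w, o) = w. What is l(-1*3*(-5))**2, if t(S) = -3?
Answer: 900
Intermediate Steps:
b(T) = 0 (b(T) = (T - T) - 1*0 = 0 + 0 = 0)
l(V) = -2*V (l(V) = V*(0 - 2) = V*(-2) = -2*V)
l(-1*3*(-5))**2 = (-2*(-1*3)*(-5))**2 = (-(-6)*(-5))**2 = (-2*15)**2 = (-30)**2 = 900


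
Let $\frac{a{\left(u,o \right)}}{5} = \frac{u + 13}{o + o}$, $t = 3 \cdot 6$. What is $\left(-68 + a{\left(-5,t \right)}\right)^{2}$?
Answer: $\frac{362404}{81} \approx 4474.1$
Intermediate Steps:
$t = 18$
$a{\left(u,o \right)} = \frac{5 \left(13 + u\right)}{2 o}$ ($a{\left(u,o \right)} = 5 \frac{u + 13}{o + o} = 5 \frac{13 + u}{2 o} = \frac{5 \left(13 + u\right)}{2 o}$)
$\left(-68 + a{\left(-5,t \right)}\right)^{2} = \left(-68 + \frac{5 \left(13 - 5\right)}{2 \cdot 18}\right)^{2} = \left(-68 + \frac{5}{2} \cdot \frac{1}{18} \cdot 8\right)^{2} = \left(-68 + \frac{10}{9}\right)^{2} = \left(- \frac{602}{9}\right)^{2} = \frac{362404}{81}$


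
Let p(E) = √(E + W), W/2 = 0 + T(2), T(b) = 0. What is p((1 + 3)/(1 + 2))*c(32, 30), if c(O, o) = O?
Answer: 64*√3/3 ≈ 36.950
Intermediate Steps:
W = 0 (W = 2*(0 + 0) = 2*0 = 0)
p(E) = √E (p(E) = √(E + 0) = √E)
p((1 + 3)/(1 + 2))*c(32, 30) = √((1 + 3)/(1 + 2))*32 = √(4/3)*32 = (2*√3/3)*32 = 64*√3/3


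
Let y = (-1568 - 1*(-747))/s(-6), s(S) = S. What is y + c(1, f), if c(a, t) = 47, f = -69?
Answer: 1103/6 ≈ 183.83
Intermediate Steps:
y = 821/6 (y = (-1568 - 1*(-747))/(-6) = (-1568 + 747)*(-⅙) = -821*(-⅙) = 821/6 ≈ 136.83)
y + c(1, f) = 821/6 + 47 = 1103/6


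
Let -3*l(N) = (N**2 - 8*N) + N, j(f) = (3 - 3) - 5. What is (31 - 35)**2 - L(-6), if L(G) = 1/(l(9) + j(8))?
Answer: 177/11 ≈ 16.091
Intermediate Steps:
j(f) = -5 (j(f) = 0 - 5 = -5)
l(N) = -N**2/3 + 7*N/3 (l(N) = -((N**2 - 8*N) + N)/3 = -(N**2 - 7*N)/3 = -N**2/3 + 7*N/3)
L(G) = -1/11 (L(G) = 1/((1/3)*9*(7 - 1*9) - 5) = 1/((1/3)*9*(7 - 9) - 5) = 1/((1/3)*9*(-2) - 5) = 1/(-6 - 5) = 1/(-11) = -1/11)
(31 - 35)**2 - L(-6) = (31 - 35)**2 - 1*(-1/11) = (-4)**2 + 1/11 = 16 + 1/11 = 177/11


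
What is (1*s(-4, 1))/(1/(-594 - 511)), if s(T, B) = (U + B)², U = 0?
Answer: -1105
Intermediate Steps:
s(T, B) = B² (s(T, B) = (0 + B)² = B²)
(1*s(-4, 1))/(1/(-594 - 511)) = (1*1²)/(1/(-594 - 511)) = (1*1)/(1/(-1105)) = 1/(-1/1105) = 1*(-1105) = -1105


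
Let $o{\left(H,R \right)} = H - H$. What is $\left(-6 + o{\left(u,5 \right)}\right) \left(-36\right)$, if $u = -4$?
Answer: $216$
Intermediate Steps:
$o{\left(H,R \right)} = 0$
$\left(-6 + o{\left(u,5 \right)}\right) \left(-36\right) = \left(-6 + 0\right) \left(-36\right) = \left(-6\right) \left(-36\right) = 216$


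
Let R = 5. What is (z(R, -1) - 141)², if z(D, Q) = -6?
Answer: 21609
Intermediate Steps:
(z(R, -1) - 141)² = (-6 - 141)² = (-147)² = 21609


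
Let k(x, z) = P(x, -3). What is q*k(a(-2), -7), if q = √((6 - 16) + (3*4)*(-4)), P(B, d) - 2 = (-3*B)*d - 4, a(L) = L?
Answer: -20*I*√58 ≈ -152.32*I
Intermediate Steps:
P(B, d) = -2 - 3*B*d (P(B, d) = 2 + ((-3*B)*d - 4) = 2 + (-3*B*d - 4) = 2 + (-4 - 3*B*d) = -2 - 3*B*d)
k(x, z) = -2 + 9*x (k(x, z) = -2 - 3*x*(-3) = -2 + 9*x)
q = I*√58 (q = √(-10 + 12*(-4)) = √(-10 - 48) = √(-58) = I*√58 ≈ 7.6158*I)
q*k(a(-2), -7) = (I*√58)*(-2 + 9*(-2)) = (I*√58)*(-2 - 18) = (I*√58)*(-20) = -20*I*√58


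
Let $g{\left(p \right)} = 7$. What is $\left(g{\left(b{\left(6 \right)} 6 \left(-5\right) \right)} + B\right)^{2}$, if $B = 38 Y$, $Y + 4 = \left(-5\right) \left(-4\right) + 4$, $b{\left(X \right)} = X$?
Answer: $588289$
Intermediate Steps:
$Y = 20$ ($Y = -4 + \left(\left(-5\right) \left(-4\right) + 4\right) = -4 + \left(20 + 4\right) = -4 + 24 = 20$)
$B = 760$ ($B = 38 \cdot 20 = 760$)
$\left(g{\left(b{\left(6 \right)} 6 \left(-5\right) \right)} + B\right)^{2} = \left(7 + 760\right)^{2} = 767^{2} = 588289$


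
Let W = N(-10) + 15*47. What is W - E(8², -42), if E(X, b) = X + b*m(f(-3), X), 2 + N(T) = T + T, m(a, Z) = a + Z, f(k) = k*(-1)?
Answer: 3433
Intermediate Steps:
f(k) = -k
m(a, Z) = Z + a
N(T) = -2 + 2*T (N(T) = -2 + (T + T) = -2 + 2*T)
E(X, b) = X + b*(3 + X) (E(X, b) = X + b*(X - 1*(-3)) = X + b*(X + 3) = X + b*(3 + X))
W = 683 (W = (-2 + 2*(-10)) + 15*47 = (-2 - 20) + 705 = -22 + 705 = 683)
W - E(8², -42) = 683 - (8² - 42*(3 + 8²)) = 683 - (64 - 42*(3 + 64)) = 683 - (64 - 42*67) = 683 - (64 - 2814) = 683 - 1*(-2750) = 683 + 2750 = 3433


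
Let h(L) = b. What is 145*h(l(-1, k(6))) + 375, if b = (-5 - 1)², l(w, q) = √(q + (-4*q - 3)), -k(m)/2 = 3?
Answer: 5595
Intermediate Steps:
k(m) = -6 (k(m) = -2*3 = -6)
l(w, q) = √(-3 - 3*q) (l(w, q) = √(q + (-3 - 4*q)) = √(-3 - 3*q))
b = 36 (b = (-6)² = 36)
h(L) = 36
145*h(l(-1, k(6))) + 375 = 145*36 + 375 = 5220 + 375 = 5595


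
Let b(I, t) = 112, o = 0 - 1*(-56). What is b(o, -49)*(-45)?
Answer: -5040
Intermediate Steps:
o = 56 (o = 0 + 56 = 56)
b(o, -49)*(-45) = 112*(-45) = -5040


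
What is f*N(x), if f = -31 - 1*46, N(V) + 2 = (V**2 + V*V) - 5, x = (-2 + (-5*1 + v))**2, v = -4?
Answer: -2254175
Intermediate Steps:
x = 121 (x = (-2 + (-5*1 - 4))**2 = (-2 + (-5 - 4))**2 = (-2 - 9)**2 = (-11)**2 = 121)
N(V) = -7 + 2*V**2 (N(V) = -2 + ((V**2 + V*V) - 5) = -2 + ((V**2 + V**2) - 5) = -2 + (2*V**2 - 5) = -2 + (-5 + 2*V**2) = -7 + 2*V**2)
f = -77 (f = -31 - 46 = -77)
f*N(x) = -77*(-7 + 2*121**2) = -77*(-7 + 2*14641) = -77*(-7 + 29282) = -77*29275 = -2254175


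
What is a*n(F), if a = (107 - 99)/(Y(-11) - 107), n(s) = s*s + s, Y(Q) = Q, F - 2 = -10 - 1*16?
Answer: -2208/59 ≈ -37.424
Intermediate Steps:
F = -24 (F = 2 + (-10 - 1*16) = 2 + (-10 - 16) = 2 - 26 = -24)
n(s) = s + s² (n(s) = s² + s = s + s²)
a = -4/59 (a = (107 - 99)/(-11 - 107) = 8/(-118) = 8*(-1/118) = -4/59 ≈ -0.067797)
a*n(F) = -(-96)*(1 - 24)/59 = -(-96)*(-23)/59 = -4/59*552 = -2208/59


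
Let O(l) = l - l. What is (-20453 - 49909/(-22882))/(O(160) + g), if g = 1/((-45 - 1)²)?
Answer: -495097063946/11441 ≈ -4.3274e+7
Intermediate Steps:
g = 1/2116 (g = 1/((-46)²) = 1/2116 ≈ 0.00047259)
O(l) = 0
(-20453 - 49909/(-22882))/(O(160) + g) = (-20453 - 49909/(-22882))/(0 + 1/2116) = (-20453 - 49909*(-1/22882))/(1/2116) = (-20453 + 49909/22882)*2116 = -467955637/22882*2116 = -495097063946/11441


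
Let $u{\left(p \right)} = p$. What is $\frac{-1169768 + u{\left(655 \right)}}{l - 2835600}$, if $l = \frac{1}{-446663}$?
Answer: $\frac{522199519919}{1266557602801} \approx 0.4123$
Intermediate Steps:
$l = - \frac{1}{446663} \approx -2.2388 \cdot 10^{-6}$
$\frac{-1169768 + u{\left(655 \right)}}{l - 2835600} = \frac{-1169768 + 655}{- \frac{1}{446663} - 2835600} = - \frac{1169113}{- \frac{1266557602801}{446663}} = \left(-1169113\right) \left(- \frac{446663}{1266557602801}\right) = \frac{522199519919}{1266557602801}$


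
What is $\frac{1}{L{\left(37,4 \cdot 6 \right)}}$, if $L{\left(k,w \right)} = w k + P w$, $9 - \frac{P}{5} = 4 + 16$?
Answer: $- \frac{1}{432} \approx -0.0023148$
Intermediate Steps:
$P = -55$ ($P = 45 - 5 \left(4 + 16\right) = 45 - 100 = -55$)
$L{\left(k,w \right)} = - 55 w + k w$ ($L{\left(k,w \right)} = w k - 55 w = k w - 55 w = - 55 w + k w$)
$\frac{1}{L{\left(37,4 \cdot 6 \right)}} = \frac{1}{4 \cdot 6 \left(-55 + 37\right)} = \frac{1}{24 \left(-18\right)} = \frac{1}{-432} = - \frac{1}{432}$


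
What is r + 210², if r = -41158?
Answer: 2942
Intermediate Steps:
r + 210² = -41158 + 210² = -41158 + 44100 = 2942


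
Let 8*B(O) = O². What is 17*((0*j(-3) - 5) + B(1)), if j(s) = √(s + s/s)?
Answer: -663/8 ≈ -82.875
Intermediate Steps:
j(s) = √(1 + s) (j(s) = √(s + 1) = √(1 + s))
B(O) = O²/8
17*((0*j(-3) - 5) + B(1)) = 17*((0*√(1 - 3) - 5) + (⅛)*1²) = 17*((0*√(-2) - 5) + (⅛)*1) = 17*((0*(I*√2) - 5) + ⅛) = 17*((0 - 5) + ⅛) = 17*(-5 + ⅛) = 17*(-39/8) = -663/8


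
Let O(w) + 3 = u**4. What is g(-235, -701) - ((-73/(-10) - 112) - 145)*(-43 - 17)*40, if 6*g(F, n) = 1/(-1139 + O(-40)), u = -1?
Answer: -4102670881/6846 ≈ -5.9928e+5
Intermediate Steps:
O(w) = -2 (O(w) = -3 + (-1)**4 = -3 + 1 = -2)
g(F, n) = -1/6846 (g(F, n) = 1/(6*(-1139 - 2)) = (1/6)/(-1141) = (1/6)*(-1/1141) = -1/6846)
g(-235, -701) - ((-73/(-10) - 112) - 145)*(-43 - 17)*40 = -1/6846 - ((-73/(-10) - 112) - 145)*(-43 - 17)*40 = -1/6846 - ((-73*(-1/10) - 112) - 145)*(-60*40) = -1/6846 - ((73/10 - 112) - 145)*(-2400) = -1/6846 - (-1047/10 - 145)*(-2400) = -1/6846 - (-2497)*(-2400)/10 = -1/6846 - 1*599280 = -1/6846 - 599280 = -4102670881/6846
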